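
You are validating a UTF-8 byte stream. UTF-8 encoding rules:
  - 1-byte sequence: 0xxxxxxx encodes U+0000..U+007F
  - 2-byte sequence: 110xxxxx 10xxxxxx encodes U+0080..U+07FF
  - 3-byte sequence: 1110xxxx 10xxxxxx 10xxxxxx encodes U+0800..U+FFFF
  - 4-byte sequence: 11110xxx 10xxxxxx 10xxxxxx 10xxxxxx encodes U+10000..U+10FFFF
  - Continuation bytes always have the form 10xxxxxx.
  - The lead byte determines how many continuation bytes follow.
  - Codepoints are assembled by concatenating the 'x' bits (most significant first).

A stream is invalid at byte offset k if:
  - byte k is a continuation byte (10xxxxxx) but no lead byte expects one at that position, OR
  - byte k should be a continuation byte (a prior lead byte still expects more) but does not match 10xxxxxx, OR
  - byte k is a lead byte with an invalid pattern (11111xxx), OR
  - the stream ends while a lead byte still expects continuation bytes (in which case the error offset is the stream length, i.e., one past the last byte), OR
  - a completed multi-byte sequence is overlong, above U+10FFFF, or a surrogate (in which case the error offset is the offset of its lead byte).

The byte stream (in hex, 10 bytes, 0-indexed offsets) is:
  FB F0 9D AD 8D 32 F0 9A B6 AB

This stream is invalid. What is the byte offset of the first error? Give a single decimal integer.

Answer: 0

Derivation:
Byte[0]=FB: INVALID lead byte (not 0xxx/110x/1110/11110)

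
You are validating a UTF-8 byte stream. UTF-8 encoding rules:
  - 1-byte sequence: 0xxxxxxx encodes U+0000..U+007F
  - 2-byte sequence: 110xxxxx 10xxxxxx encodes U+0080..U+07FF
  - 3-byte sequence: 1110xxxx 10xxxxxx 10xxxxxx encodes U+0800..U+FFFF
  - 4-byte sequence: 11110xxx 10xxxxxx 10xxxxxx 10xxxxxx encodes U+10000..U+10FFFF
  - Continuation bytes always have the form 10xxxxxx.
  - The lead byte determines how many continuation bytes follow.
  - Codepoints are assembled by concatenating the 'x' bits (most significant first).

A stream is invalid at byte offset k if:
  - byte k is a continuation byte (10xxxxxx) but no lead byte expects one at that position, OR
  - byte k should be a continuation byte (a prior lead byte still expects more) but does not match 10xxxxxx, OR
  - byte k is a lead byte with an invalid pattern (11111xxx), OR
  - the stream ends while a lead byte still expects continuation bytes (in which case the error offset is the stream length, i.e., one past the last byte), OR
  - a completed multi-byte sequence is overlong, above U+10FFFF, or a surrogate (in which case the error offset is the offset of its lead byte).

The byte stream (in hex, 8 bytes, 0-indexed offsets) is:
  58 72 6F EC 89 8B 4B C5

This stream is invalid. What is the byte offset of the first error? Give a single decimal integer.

Byte[0]=58: 1-byte ASCII. cp=U+0058
Byte[1]=72: 1-byte ASCII. cp=U+0072
Byte[2]=6F: 1-byte ASCII. cp=U+006F
Byte[3]=EC: 3-byte lead, need 2 cont bytes. acc=0xC
Byte[4]=89: continuation. acc=(acc<<6)|0x09=0x309
Byte[5]=8B: continuation. acc=(acc<<6)|0x0B=0xC24B
Completed: cp=U+C24B (starts at byte 3)
Byte[6]=4B: 1-byte ASCII. cp=U+004B
Byte[7]=C5: 2-byte lead, need 1 cont bytes. acc=0x5
Byte[8]: stream ended, expected continuation. INVALID

Answer: 8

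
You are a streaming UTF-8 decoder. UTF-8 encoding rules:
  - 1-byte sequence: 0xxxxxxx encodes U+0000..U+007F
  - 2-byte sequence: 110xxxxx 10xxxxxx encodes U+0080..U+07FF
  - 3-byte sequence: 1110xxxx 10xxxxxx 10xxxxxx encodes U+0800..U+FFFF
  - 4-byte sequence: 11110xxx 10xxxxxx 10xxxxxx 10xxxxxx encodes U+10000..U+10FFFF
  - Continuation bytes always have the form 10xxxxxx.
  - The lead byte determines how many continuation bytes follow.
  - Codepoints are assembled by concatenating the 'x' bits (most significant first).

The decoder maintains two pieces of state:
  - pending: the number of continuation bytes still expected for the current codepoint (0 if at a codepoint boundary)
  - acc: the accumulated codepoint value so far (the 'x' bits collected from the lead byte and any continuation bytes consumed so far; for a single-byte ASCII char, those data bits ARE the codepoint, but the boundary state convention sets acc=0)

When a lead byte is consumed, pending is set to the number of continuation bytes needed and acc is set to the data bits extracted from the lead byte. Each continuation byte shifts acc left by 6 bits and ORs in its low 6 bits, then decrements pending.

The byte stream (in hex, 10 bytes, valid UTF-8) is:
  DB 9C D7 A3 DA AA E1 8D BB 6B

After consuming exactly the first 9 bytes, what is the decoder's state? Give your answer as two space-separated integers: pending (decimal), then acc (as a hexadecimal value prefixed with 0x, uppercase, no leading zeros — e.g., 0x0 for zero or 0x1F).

Answer: 0 0x137B

Derivation:
Byte[0]=DB: 2-byte lead. pending=1, acc=0x1B
Byte[1]=9C: continuation. acc=(acc<<6)|0x1C=0x6DC, pending=0
Byte[2]=D7: 2-byte lead. pending=1, acc=0x17
Byte[3]=A3: continuation. acc=(acc<<6)|0x23=0x5E3, pending=0
Byte[4]=DA: 2-byte lead. pending=1, acc=0x1A
Byte[5]=AA: continuation. acc=(acc<<6)|0x2A=0x6AA, pending=0
Byte[6]=E1: 3-byte lead. pending=2, acc=0x1
Byte[7]=8D: continuation. acc=(acc<<6)|0x0D=0x4D, pending=1
Byte[8]=BB: continuation. acc=(acc<<6)|0x3B=0x137B, pending=0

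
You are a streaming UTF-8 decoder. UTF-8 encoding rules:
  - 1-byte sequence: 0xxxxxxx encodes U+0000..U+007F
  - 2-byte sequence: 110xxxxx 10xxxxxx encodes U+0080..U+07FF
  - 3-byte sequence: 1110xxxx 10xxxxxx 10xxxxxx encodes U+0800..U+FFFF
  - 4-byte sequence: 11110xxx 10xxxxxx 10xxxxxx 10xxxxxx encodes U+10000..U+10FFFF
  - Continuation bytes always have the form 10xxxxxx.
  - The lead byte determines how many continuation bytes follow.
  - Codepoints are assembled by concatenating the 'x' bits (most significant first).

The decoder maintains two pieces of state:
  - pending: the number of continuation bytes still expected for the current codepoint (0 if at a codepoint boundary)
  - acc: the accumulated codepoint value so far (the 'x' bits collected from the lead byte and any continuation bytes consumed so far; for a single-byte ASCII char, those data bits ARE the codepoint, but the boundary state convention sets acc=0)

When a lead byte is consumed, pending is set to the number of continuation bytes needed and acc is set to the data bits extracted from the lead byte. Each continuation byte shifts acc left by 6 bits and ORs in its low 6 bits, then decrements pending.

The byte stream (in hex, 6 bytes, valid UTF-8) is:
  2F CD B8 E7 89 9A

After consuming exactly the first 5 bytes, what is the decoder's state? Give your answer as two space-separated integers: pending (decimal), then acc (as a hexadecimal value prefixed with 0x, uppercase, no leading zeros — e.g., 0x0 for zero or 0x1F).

Byte[0]=2F: 1-byte. pending=0, acc=0x0
Byte[1]=CD: 2-byte lead. pending=1, acc=0xD
Byte[2]=B8: continuation. acc=(acc<<6)|0x38=0x378, pending=0
Byte[3]=E7: 3-byte lead. pending=2, acc=0x7
Byte[4]=89: continuation. acc=(acc<<6)|0x09=0x1C9, pending=1

Answer: 1 0x1C9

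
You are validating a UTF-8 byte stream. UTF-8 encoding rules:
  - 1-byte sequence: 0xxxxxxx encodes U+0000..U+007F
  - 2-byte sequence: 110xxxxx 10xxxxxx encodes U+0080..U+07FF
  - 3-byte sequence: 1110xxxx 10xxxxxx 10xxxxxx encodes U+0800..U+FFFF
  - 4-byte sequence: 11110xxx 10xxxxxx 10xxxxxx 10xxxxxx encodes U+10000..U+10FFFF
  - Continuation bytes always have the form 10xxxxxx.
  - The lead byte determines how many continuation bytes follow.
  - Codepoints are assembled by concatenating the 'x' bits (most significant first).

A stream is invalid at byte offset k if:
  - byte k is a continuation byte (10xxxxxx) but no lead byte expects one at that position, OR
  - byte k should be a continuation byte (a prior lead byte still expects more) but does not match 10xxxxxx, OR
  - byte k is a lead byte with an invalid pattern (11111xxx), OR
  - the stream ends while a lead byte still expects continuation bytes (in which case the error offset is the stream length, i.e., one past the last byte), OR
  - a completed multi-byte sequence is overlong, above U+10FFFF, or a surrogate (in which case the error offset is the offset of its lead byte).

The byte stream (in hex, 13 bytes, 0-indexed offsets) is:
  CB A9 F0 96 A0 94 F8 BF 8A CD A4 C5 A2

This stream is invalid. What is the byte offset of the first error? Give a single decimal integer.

Byte[0]=CB: 2-byte lead, need 1 cont bytes. acc=0xB
Byte[1]=A9: continuation. acc=(acc<<6)|0x29=0x2E9
Completed: cp=U+02E9 (starts at byte 0)
Byte[2]=F0: 4-byte lead, need 3 cont bytes. acc=0x0
Byte[3]=96: continuation. acc=(acc<<6)|0x16=0x16
Byte[4]=A0: continuation. acc=(acc<<6)|0x20=0x5A0
Byte[5]=94: continuation. acc=(acc<<6)|0x14=0x16814
Completed: cp=U+16814 (starts at byte 2)
Byte[6]=F8: INVALID lead byte (not 0xxx/110x/1110/11110)

Answer: 6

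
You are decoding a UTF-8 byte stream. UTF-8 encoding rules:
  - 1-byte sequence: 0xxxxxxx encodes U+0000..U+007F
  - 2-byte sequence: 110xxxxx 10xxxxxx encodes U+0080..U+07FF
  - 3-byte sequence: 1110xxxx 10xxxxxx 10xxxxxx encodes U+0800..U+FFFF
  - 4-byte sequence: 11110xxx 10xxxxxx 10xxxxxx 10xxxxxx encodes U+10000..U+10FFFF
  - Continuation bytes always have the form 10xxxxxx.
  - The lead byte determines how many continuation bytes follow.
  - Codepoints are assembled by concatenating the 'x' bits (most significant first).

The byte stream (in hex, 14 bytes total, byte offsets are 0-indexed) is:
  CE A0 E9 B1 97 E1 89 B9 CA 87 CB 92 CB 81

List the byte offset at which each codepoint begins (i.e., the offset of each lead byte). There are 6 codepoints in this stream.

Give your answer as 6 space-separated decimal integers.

Answer: 0 2 5 8 10 12

Derivation:
Byte[0]=CE: 2-byte lead, need 1 cont bytes. acc=0xE
Byte[1]=A0: continuation. acc=(acc<<6)|0x20=0x3A0
Completed: cp=U+03A0 (starts at byte 0)
Byte[2]=E9: 3-byte lead, need 2 cont bytes. acc=0x9
Byte[3]=B1: continuation. acc=(acc<<6)|0x31=0x271
Byte[4]=97: continuation. acc=(acc<<6)|0x17=0x9C57
Completed: cp=U+9C57 (starts at byte 2)
Byte[5]=E1: 3-byte lead, need 2 cont bytes. acc=0x1
Byte[6]=89: continuation. acc=(acc<<6)|0x09=0x49
Byte[7]=B9: continuation. acc=(acc<<6)|0x39=0x1279
Completed: cp=U+1279 (starts at byte 5)
Byte[8]=CA: 2-byte lead, need 1 cont bytes. acc=0xA
Byte[9]=87: continuation. acc=(acc<<6)|0x07=0x287
Completed: cp=U+0287 (starts at byte 8)
Byte[10]=CB: 2-byte lead, need 1 cont bytes. acc=0xB
Byte[11]=92: continuation. acc=(acc<<6)|0x12=0x2D2
Completed: cp=U+02D2 (starts at byte 10)
Byte[12]=CB: 2-byte lead, need 1 cont bytes. acc=0xB
Byte[13]=81: continuation. acc=(acc<<6)|0x01=0x2C1
Completed: cp=U+02C1 (starts at byte 12)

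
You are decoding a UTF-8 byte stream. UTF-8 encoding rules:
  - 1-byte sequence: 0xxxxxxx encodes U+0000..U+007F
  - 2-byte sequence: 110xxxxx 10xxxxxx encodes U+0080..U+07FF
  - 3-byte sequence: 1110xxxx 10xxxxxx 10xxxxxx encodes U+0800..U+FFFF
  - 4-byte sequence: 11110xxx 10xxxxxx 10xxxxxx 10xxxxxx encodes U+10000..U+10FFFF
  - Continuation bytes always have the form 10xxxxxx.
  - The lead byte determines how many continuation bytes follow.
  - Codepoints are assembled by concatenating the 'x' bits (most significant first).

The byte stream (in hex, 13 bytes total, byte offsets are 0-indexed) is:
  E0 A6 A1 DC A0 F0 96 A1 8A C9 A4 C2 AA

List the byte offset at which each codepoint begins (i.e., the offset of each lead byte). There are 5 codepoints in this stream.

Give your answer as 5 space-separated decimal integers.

Answer: 0 3 5 9 11

Derivation:
Byte[0]=E0: 3-byte lead, need 2 cont bytes. acc=0x0
Byte[1]=A6: continuation. acc=(acc<<6)|0x26=0x26
Byte[2]=A1: continuation. acc=(acc<<6)|0x21=0x9A1
Completed: cp=U+09A1 (starts at byte 0)
Byte[3]=DC: 2-byte lead, need 1 cont bytes. acc=0x1C
Byte[4]=A0: continuation. acc=(acc<<6)|0x20=0x720
Completed: cp=U+0720 (starts at byte 3)
Byte[5]=F0: 4-byte lead, need 3 cont bytes. acc=0x0
Byte[6]=96: continuation. acc=(acc<<6)|0x16=0x16
Byte[7]=A1: continuation. acc=(acc<<6)|0x21=0x5A1
Byte[8]=8A: continuation. acc=(acc<<6)|0x0A=0x1684A
Completed: cp=U+1684A (starts at byte 5)
Byte[9]=C9: 2-byte lead, need 1 cont bytes. acc=0x9
Byte[10]=A4: continuation. acc=(acc<<6)|0x24=0x264
Completed: cp=U+0264 (starts at byte 9)
Byte[11]=C2: 2-byte lead, need 1 cont bytes. acc=0x2
Byte[12]=AA: continuation. acc=(acc<<6)|0x2A=0xAA
Completed: cp=U+00AA (starts at byte 11)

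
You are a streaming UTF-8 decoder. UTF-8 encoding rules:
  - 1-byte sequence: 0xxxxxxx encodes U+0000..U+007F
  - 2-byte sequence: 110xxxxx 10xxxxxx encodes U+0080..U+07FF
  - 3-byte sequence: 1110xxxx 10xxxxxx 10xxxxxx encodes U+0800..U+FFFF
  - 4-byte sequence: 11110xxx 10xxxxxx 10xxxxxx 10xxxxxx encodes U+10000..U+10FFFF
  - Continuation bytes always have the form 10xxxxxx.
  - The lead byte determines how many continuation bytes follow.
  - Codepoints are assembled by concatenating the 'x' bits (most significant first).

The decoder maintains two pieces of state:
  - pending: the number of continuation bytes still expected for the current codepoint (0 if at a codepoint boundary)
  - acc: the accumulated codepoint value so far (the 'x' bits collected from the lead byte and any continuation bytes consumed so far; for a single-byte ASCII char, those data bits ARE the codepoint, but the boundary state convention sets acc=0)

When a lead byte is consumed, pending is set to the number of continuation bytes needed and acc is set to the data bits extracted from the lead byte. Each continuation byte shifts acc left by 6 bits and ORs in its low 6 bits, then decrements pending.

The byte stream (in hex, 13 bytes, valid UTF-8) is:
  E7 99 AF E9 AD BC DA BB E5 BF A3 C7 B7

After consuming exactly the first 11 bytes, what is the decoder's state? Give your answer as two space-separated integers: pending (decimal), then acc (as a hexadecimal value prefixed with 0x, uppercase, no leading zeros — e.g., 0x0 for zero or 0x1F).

Answer: 0 0x5FE3

Derivation:
Byte[0]=E7: 3-byte lead. pending=2, acc=0x7
Byte[1]=99: continuation. acc=(acc<<6)|0x19=0x1D9, pending=1
Byte[2]=AF: continuation. acc=(acc<<6)|0x2F=0x766F, pending=0
Byte[3]=E9: 3-byte lead. pending=2, acc=0x9
Byte[4]=AD: continuation. acc=(acc<<6)|0x2D=0x26D, pending=1
Byte[5]=BC: continuation. acc=(acc<<6)|0x3C=0x9B7C, pending=0
Byte[6]=DA: 2-byte lead. pending=1, acc=0x1A
Byte[7]=BB: continuation. acc=(acc<<6)|0x3B=0x6BB, pending=0
Byte[8]=E5: 3-byte lead. pending=2, acc=0x5
Byte[9]=BF: continuation. acc=(acc<<6)|0x3F=0x17F, pending=1
Byte[10]=A3: continuation. acc=(acc<<6)|0x23=0x5FE3, pending=0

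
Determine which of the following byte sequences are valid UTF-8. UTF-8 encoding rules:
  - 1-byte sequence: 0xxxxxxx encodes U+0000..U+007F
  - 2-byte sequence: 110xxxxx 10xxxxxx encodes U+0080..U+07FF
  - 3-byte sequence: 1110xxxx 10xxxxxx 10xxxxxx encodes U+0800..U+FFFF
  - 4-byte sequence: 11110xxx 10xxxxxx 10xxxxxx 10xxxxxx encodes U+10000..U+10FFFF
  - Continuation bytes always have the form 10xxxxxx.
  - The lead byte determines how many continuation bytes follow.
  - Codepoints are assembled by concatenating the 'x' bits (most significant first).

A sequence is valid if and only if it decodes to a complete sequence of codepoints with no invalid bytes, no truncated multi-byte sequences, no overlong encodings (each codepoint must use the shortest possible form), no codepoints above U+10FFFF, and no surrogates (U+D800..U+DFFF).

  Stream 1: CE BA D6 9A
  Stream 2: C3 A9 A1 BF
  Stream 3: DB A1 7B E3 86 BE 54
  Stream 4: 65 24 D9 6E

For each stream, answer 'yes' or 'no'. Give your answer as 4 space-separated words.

Answer: yes no yes no

Derivation:
Stream 1: decodes cleanly. VALID
Stream 2: error at byte offset 2. INVALID
Stream 3: decodes cleanly. VALID
Stream 4: error at byte offset 3. INVALID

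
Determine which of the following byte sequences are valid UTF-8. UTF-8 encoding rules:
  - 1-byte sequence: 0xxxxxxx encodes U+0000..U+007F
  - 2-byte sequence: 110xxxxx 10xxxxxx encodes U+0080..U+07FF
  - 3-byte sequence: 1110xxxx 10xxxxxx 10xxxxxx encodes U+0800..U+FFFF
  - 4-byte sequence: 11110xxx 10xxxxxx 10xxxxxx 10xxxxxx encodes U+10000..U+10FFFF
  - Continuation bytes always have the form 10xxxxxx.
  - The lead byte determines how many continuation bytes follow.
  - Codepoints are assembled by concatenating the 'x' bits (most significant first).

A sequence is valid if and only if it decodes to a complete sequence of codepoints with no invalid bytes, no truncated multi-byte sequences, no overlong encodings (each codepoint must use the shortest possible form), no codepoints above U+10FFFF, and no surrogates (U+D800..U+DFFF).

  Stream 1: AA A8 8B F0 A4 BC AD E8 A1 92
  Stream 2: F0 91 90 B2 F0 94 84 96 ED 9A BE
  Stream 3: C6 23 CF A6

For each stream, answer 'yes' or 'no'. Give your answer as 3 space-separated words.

Answer: no yes no

Derivation:
Stream 1: error at byte offset 0. INVALID
Stream 2: decodes cleanly. VALID
Stream 3: error at byte offset 1. INVALID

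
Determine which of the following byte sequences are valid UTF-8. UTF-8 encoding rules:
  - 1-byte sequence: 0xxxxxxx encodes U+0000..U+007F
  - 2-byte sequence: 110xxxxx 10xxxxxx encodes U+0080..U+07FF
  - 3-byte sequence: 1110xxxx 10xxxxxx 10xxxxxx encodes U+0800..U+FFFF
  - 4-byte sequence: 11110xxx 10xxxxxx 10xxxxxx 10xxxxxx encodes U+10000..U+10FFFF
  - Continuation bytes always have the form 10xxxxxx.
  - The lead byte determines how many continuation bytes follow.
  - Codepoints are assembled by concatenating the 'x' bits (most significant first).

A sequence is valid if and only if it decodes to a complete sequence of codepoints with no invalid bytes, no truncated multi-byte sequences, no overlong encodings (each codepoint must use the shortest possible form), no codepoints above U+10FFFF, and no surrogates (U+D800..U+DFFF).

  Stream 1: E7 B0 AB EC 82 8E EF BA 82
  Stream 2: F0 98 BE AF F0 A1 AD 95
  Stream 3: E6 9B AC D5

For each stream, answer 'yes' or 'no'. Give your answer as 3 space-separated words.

Answer: yes yes no

Derivation:
Stream 1: decodes cleanly. VALID
Stream 2: decodes cleanly. VALID
Stream 3: error at byte offset 4. INVALID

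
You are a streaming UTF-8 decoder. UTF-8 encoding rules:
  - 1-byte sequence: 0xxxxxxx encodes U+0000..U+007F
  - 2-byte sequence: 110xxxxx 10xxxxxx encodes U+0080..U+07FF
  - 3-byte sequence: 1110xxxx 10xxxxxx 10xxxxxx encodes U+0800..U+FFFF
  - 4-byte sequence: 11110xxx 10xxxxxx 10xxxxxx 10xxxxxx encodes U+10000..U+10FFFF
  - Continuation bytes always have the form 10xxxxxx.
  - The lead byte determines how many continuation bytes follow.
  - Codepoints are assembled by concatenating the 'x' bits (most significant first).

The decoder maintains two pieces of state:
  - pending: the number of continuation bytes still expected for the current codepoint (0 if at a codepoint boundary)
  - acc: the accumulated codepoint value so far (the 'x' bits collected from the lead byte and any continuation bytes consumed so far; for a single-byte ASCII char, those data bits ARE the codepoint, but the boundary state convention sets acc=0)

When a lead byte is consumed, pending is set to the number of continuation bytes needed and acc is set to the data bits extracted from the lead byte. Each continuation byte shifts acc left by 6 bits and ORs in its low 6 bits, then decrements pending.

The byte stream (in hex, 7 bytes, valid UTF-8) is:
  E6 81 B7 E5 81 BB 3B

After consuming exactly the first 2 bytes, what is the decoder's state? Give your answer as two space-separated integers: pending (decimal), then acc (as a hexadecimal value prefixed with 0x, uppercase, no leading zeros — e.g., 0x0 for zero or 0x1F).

Answer: 1 0x181

Derivation:
Byte[0]=E6: 3-byte lead. pending=2, acc=0x6
Byte[1]=81: continuation. acc=(acc<<6)|0x01=0x181, pending=1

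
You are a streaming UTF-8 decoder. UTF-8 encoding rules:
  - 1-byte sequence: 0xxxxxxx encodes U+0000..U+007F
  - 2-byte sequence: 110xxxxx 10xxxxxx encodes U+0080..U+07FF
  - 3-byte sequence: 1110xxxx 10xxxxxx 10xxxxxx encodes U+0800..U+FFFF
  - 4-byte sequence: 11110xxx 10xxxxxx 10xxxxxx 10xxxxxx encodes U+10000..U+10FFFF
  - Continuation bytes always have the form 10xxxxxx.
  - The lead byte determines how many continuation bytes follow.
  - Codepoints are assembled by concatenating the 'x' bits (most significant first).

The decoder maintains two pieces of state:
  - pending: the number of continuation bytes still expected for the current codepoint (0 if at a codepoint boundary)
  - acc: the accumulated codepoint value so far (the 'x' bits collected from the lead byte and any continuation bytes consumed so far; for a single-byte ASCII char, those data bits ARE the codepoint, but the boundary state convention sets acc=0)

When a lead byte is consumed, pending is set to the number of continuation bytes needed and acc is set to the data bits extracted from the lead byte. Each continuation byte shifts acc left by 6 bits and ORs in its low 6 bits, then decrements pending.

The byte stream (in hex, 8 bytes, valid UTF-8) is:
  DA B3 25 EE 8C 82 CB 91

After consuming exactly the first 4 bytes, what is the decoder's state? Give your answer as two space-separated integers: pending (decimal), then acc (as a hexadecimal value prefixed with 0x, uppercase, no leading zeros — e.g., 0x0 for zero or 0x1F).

Answer: 2 0xE

Derivation:
Byte[0]=DA: 2-byte lead. pending=1, acc=0x1A
Byte[1]=B3: continuation. acc=(acc<<6)|0x33=0x6B3, pending=0
Byte[2]=25: 1-byte. pending=0, acc=0x0
Byte[3]=EE: 3-byte lead. pending=2, acc=0xE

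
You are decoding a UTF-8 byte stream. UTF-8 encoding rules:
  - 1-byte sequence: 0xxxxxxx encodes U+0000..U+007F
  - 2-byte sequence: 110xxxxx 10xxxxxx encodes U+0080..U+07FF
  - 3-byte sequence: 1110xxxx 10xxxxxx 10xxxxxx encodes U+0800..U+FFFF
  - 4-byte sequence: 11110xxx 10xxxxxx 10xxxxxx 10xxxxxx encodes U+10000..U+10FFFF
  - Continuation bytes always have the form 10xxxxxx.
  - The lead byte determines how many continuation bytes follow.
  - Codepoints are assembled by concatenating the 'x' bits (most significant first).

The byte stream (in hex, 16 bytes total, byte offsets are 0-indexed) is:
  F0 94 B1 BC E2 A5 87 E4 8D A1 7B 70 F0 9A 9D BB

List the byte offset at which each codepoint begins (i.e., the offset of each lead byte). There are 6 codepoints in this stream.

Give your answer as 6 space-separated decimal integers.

Answer: 0 4 7 10 11 12

Derivation:
Byte[0]=F0: 4-byte lead, need 3 cont bytes. acc=0x0
Byte[1]=94: continuation. acc=(acc<<6)|0x14=0x14
Byte[2]=B1: continuation. acc=(acc<<6)|0x31=0x531
Byte[3]=BC: continuation. acc=(acc<<6)|0x3C=0x14C7C
Completed: cp=U+14C7C (starts at byte 0)
Byte[4]=E2: 3-byte lead, need 2 cont bytes. acc=0x2
Byte[5]=A5: continuation. acc=(acc<<6)|0x25=0xA5
Byte[6]=87: continuation. acc=(acc<<6)|0x07=0x2947
Completed: cp=U+2947 (starts at byte 4)
Byte[7]=E4: 3-byte lead, need 2 cont bytes. acc=0x4
Byte[8]=8D: continuation. acc=(acc<<6)|0x0D=0x10D
Byte[9]=A1: continuation. acc=(acc<<6)|0x21=0x4361
Completed: cp=U+4361 (starts at byte 7)
Byte[10]=7B: 1-byte ASCII. cp=U+007B
Byte[11]=70: 1-byte ASCII. cp=U+0070
Byte[12]=F0: 4-byte lead, need 3 cont bytes. acc=0x0
Byte[13]=9A: continuation. acc=(acc<<6)|0x1A=0x1A
Byte[14]=9D: continuation. acc=(acc<<6)|0x1D=0x69D
Byte[15]=BB: continuation. acc=(acc<<6)|0x3B=0x1A77B
Completed: cp=U+1A77B (starts at byte 12)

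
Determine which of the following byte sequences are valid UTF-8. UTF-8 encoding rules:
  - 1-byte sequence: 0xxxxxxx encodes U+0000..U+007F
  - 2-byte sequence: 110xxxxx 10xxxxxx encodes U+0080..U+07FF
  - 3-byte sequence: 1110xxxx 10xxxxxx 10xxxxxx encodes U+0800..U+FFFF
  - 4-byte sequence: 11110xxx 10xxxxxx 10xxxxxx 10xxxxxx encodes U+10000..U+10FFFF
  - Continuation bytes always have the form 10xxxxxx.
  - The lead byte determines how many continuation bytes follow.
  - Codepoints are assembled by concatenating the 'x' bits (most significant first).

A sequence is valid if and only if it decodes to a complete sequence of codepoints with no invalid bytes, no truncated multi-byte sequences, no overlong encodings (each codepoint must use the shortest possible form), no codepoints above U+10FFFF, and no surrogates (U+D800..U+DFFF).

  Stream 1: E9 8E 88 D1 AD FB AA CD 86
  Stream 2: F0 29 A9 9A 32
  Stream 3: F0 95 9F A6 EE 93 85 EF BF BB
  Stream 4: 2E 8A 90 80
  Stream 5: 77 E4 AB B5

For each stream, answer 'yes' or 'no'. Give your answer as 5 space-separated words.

Answer: no no yes no yes

Derivation:
Stream 1: error at byte offset 5. INVALID
Stream 2: error at byte offset 1. INVALID
Stream 3: decodes cleanly. VALID
Stream 4: error at byte offset 1. INVALID
Stream 5: decodes cleanly. VALID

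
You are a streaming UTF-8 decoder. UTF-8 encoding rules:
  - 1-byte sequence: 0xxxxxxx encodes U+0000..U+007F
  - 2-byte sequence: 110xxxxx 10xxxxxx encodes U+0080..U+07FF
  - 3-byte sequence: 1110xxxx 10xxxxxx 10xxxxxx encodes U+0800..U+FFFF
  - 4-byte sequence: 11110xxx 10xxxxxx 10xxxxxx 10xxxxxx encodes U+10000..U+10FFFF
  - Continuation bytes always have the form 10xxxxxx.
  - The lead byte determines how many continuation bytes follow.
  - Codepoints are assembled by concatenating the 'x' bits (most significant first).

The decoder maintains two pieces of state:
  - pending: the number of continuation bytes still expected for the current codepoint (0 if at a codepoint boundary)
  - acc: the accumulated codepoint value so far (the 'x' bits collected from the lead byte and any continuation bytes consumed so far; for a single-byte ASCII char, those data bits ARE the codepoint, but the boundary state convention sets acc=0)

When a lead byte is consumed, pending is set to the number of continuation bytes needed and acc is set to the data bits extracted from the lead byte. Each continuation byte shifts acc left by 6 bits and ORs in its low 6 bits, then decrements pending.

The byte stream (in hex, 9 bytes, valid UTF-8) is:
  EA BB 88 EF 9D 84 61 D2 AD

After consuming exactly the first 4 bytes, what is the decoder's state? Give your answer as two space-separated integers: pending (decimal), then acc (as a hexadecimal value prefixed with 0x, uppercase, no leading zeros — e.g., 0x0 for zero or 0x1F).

Byte[0]=EA: 3-byte lead. pending=2, acc=0xA
Byte[1]=BB: continuation. acc=(acc<<6)|0x3B=0x2BB, pending=1
Byte[2]=88: continuation. acc=(acc<<6)|0x08=0xAEC8, pending=0
Byte[3]=EF: 3-byte lead. pending=2, acc=0xF

Answer: 2 0xF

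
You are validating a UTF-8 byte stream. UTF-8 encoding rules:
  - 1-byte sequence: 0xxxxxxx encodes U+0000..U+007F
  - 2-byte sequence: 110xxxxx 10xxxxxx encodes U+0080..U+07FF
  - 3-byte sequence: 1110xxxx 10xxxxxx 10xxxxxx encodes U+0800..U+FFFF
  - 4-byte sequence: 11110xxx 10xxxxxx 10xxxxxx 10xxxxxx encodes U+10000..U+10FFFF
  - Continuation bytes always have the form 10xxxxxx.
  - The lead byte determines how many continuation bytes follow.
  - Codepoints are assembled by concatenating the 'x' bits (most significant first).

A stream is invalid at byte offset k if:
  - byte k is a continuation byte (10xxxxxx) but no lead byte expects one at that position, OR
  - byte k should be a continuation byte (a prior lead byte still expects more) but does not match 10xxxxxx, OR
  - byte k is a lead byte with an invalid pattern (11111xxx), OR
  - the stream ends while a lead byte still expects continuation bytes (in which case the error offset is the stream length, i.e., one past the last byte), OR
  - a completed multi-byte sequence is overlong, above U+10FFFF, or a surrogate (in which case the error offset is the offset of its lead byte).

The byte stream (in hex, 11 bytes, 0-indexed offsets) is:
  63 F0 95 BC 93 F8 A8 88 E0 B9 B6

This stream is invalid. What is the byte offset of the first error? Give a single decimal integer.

Answer: 5

Derivation:
Byte[0]=63: 1-byte ASCII. cp=U+0063
Byte[1]=F0: 4-byte lead, need 3 cont bytes. acc=0x0
Byte[2]=95: continuation. acc=(acc<<6)|0x15=0x15
Byte[3]=BC: continuation. acc=(acc<<6)|0x3C=0x57C
Byte[4]=93: continuation. acc=(acc<<6)|0x13=0x15F13
Completed: cp=U+15F13 (starts at byte 1)
Byte[5]=F8: INVALID lead byte (not 0xxx/110x/1110/11110)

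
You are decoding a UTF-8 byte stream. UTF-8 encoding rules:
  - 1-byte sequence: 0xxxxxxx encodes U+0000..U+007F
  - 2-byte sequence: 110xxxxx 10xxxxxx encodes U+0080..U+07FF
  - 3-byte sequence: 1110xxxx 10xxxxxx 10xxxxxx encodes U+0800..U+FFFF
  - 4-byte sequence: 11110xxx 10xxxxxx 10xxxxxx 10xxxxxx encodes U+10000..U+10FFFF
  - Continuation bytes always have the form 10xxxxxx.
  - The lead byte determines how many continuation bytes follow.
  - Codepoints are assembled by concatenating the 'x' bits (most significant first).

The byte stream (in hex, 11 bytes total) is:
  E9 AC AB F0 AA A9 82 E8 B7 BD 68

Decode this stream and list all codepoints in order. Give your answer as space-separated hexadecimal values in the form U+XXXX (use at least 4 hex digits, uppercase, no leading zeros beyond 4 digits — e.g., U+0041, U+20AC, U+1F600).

Byte[0]=E9: 3-byte lead, need 2 cont bytes. acc=0x9
Byte[1]=AC: continuation. acc=(acc<<6)|0x2C=0x26C
Byte[2]=AB: continuation. acc=(acc<<6)|0x2B=0x9B2B
Completed: cp=U+9B2B (starts at byte 0)
Byte[3]=F0: 4-byte lead, need 3 cont bytes. acc=0x0
Byte[4]=AA: continuation. acc=(acc<<6)|0x2A=0x2A
Byte[5]=A9: continuation. acc=(acc<<6)|0x29=0xAA9
Byte[6]=82: continuation. acc=(acc<<6)|0x02=0x2AA42
Completed: cp=U+2AA42 (starts at byte 3)
Byte[7]=E8: 3-byte lead, need 2 cont bytes. acc=0x8
Byte[8]=B7: continuation. acc=(acc<<6)|0x37=0x237
Byte[9]=BD: continuation. acc=(acc<<6)|0x3D=0x8DFD
Completed: cp=U+8DFD (starts at byte 7)
Byte[10]=68: 1-byte ASCII. cp=U+0068

Answer: U+9B2B U+2AA42 U+8DFD U+0068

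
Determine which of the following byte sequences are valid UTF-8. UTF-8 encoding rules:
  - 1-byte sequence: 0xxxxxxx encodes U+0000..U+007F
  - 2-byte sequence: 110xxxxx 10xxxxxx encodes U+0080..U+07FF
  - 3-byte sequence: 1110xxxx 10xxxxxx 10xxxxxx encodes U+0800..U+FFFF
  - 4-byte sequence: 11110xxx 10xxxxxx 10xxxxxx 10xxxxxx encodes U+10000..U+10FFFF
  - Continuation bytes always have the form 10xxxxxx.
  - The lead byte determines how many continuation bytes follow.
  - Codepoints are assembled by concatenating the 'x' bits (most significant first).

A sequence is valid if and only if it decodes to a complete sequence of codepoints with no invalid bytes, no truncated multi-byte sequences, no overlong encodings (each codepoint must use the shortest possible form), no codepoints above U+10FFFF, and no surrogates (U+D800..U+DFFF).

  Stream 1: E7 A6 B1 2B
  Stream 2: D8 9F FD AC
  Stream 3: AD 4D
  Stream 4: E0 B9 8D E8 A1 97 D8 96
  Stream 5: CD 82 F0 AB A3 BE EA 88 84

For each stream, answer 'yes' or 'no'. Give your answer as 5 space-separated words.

Answer: yes no no yes yes

Derivation:
Stream 1: decodes cleanly. VALID
Stream 2: error at byte offset 2. INVALID
Stream 3: error at byte offset 0. INVALID
Stream 4: decodes cleanly. VALID
Stream 5: decodes cleanly. VALID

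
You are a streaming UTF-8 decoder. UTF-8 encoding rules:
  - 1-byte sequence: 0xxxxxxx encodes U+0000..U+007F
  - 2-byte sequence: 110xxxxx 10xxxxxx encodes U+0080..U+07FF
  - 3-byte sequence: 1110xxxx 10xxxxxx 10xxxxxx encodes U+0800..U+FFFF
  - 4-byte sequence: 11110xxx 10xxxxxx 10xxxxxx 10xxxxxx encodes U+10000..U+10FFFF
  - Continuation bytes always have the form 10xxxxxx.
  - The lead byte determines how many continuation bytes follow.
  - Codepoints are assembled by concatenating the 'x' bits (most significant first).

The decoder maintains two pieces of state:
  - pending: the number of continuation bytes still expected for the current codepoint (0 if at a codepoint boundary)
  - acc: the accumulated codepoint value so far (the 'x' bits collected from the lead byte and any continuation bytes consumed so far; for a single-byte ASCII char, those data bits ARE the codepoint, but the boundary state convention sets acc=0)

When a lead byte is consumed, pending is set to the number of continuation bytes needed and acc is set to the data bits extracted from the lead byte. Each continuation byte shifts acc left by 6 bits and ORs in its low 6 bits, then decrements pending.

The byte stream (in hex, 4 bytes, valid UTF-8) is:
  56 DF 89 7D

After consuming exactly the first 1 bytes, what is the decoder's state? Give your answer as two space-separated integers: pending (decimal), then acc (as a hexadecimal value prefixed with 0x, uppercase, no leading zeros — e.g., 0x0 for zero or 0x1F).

Byte[0]=56: 1-byte. pending=0, acc=0x0

Answer: 0 0x0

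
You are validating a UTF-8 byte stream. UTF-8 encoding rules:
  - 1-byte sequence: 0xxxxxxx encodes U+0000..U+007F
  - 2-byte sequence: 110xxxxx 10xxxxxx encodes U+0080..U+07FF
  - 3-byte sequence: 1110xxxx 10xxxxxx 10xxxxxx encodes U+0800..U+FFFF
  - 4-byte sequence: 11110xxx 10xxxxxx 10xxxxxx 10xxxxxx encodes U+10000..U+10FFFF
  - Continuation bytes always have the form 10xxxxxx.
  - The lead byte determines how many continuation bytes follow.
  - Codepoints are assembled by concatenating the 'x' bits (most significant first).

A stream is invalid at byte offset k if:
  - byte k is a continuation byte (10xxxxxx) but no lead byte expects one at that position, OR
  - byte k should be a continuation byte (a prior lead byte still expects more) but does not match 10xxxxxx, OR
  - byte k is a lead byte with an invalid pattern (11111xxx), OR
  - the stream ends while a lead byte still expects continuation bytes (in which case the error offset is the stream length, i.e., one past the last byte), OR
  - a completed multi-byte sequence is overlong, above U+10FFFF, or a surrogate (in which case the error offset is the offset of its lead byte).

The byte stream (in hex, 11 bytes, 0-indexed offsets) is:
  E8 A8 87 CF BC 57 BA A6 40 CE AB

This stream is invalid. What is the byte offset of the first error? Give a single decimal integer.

Byte[0]=E8: 3-byte lead, need 2 cont bytes. acc=0x8
Byte[1]=A8: continuation. acc=(acc<<6)|0x28=0x228
Byte[2]=87: continuation. acc=(acc<<6)|0x07=0x8A07
Completed: cp=U+8A07 (starts at byte 0)
Byte[3]=CF: 2-byte lead, need 1 cont bytes. acc=0xF
Byte[4]=BC: continuation. acc=(acc<<6)|0x3C=0x3FC
Completed: cp=U+03FC (starts at byte 3)
Byte[5]=57: 1-byte ASCII. cp=U+0057
Byte[6]=BA: INVALID lead byte (not 0xxx/110x/1110/11110)

Answer: 6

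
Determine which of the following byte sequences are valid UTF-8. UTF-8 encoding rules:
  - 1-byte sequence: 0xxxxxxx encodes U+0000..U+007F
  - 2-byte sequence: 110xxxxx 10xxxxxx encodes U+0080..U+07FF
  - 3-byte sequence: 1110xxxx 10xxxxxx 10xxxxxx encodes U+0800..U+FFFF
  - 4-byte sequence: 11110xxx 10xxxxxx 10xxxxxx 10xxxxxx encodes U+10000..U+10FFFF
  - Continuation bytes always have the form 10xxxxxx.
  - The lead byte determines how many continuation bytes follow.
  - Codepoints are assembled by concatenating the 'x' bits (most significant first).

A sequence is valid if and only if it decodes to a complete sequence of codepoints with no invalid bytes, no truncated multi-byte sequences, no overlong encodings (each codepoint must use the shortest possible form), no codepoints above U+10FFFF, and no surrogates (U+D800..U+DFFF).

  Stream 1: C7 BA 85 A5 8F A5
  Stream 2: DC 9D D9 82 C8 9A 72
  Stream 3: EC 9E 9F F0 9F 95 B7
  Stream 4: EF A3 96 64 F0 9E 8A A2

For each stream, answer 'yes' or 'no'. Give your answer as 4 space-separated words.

Stream 1: error at byte offset 2. INVALID
Stream 2: decodes cleanly. VALID
Stream 3: decodes cleanly. VALID
Stream 4: decodes cleanly. VALID

Answer: no yes yes yes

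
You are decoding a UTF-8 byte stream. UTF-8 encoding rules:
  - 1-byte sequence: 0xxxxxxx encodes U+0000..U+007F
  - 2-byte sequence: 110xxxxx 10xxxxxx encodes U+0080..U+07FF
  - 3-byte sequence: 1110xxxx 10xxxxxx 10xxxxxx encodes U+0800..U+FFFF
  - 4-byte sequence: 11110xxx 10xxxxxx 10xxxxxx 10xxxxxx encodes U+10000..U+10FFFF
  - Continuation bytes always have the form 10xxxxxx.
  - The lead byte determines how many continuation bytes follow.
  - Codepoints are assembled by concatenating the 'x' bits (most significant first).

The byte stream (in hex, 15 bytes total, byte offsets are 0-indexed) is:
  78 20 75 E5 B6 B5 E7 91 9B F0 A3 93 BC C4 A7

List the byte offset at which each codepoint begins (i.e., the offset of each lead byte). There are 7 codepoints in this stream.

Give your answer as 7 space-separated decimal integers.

Byte[0]=78: 1-byte ASCII. cp=U+0078
Byte[1]=20: 1-byte ASCII. cp=U+0020
Byte[2]=75: 1-byte ASCII. cp=U+0075
Byte[3]=E5: 3-byte lead, need 2 cont bytes. acc=0x5
Byte[4]=B6: continuation. acc=(acc<<6)|0x36=0x176
Byte[5]=B5: continuation. acc=(acc<<6)|0x35=0x5DB5
Completed: cp=U+5DB5 (starts at byte 3)
Byte[6]=E7: 3-byte lead, need 2 cont bytes. acc=0x7
Byte[7]=91: continuation. acc=(acc<<6)|0x11=0x1D1
Byte[8]=9B: continuation. acc=(acc<<6)|0x1B=0x745B
Completed: cp=U+745B (starts at byte 6)
Byte[9]=F0: 4-byte lead, need 3 cont bytes. acc=0x0
Byte[10]=A3: continuation. acc=(acc<<6)|0x23=0x23
Byte[11]=93: continuation. acc=(acc<<6)|0x13=0x8D3
Byte[12]=BC: continuation. acc=(acc<<6)|0x3C=0x234FC
Completed: cp=U+234FC (starts at byte 9)
Byte[13]=C4: 2-byte lead, need 1 cont bytes. acc=0x4
Byte[14]=A7: continuation. acc=(acc<<6)|0x27=0x127
Completed: cp=U+0127 (starts at byte 13)

Answer: 0 1 2 3 6 9 13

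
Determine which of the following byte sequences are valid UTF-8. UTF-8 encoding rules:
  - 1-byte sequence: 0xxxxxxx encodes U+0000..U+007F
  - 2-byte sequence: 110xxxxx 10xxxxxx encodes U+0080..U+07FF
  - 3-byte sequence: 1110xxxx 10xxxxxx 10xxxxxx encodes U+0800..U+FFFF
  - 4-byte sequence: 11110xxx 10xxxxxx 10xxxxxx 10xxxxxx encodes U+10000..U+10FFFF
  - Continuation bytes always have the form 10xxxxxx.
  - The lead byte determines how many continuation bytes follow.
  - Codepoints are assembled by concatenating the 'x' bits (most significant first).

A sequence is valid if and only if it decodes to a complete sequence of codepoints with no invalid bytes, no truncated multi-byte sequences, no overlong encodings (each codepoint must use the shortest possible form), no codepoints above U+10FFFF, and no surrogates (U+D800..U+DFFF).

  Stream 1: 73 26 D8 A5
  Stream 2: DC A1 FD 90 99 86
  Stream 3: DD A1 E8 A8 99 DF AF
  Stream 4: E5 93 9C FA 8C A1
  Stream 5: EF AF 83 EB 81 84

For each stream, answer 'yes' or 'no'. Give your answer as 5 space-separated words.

Answer: yes no yes no yes

Derivation:
Stream 1: decodes cleanly. VALID
Stream 2: error at byte offset 2. INVALID
Stream 3: decodes cleanly. VALID
Stream 4: error at byte offset 3. INVALID
Stream 5: decodes cleanly. VALID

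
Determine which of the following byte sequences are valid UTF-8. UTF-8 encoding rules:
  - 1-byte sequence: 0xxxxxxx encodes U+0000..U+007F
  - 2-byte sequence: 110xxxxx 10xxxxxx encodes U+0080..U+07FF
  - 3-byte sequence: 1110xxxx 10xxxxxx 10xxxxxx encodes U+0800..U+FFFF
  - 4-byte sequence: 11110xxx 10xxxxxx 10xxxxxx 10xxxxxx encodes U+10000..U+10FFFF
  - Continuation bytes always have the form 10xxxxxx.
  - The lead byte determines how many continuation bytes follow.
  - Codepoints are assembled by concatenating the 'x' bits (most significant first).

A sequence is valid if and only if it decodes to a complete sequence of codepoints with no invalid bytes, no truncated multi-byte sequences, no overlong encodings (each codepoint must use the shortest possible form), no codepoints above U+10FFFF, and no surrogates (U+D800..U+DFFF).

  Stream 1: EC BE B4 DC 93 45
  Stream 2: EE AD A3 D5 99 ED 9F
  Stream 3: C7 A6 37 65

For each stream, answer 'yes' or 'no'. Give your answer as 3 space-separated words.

Answer: yes no yes

Derivation:
Stream 1: decodes cleanly. VALID
Stream 2: error at byte offset 7. INVALID
Stream 3: decodes cleanly. VALID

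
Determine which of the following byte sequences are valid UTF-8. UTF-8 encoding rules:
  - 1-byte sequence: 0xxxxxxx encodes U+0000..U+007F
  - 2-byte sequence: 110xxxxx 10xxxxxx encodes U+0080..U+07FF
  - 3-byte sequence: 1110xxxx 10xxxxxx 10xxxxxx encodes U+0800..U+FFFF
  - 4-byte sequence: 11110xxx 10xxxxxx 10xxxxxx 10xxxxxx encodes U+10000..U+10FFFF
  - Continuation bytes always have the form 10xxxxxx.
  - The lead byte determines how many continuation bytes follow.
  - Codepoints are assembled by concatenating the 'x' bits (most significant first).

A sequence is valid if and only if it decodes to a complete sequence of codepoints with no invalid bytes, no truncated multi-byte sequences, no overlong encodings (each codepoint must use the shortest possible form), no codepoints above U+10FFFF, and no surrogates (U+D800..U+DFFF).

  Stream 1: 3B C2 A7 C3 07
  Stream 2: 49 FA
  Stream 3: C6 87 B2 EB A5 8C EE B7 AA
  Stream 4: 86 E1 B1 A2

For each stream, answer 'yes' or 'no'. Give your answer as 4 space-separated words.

Stream 1: error at byte offset 4. INVALID
Stream 2: error at byte offset 1. INVALID
Stream 3: error at byte offset 2. INVALID
Stream 4: error at byte offset 0. INVALID

Answer: no no no no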